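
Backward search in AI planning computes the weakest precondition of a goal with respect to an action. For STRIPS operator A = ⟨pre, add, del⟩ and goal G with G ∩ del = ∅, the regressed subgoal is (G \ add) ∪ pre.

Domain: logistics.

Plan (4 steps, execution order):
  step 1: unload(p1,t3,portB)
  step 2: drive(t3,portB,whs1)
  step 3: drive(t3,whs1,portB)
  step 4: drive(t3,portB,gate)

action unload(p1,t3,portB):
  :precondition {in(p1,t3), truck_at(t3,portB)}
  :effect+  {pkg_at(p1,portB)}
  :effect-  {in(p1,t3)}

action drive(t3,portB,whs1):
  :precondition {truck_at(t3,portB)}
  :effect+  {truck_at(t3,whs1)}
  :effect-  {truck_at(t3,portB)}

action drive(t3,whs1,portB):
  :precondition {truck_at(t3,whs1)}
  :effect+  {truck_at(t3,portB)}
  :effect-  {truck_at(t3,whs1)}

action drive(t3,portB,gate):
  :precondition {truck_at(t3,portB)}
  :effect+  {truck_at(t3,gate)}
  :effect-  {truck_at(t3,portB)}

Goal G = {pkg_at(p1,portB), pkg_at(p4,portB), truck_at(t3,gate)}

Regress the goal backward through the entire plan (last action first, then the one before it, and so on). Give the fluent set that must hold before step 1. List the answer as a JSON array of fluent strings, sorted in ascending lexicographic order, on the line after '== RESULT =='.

Work backward from the goal:
  through step 4 (drive(t3,portB,gate)): drop {truck_at(t3,gate)}, keep {pkg_at(p1,portB), pkg_at(p4,portB)}, require {truck_at(t3,portB)}
    → {pkg_at(p1,portB), pkg_at(p4,portB), truck_at(t3,portB)}
  through step 3 (drive(t3,whs1,portB)): drop {truck_at(t3,portB)}, keep {pkg_at(p1,portB), pkg_at(p4,portB)}, require {truck_at(t3,whs1)}
    → {pkg_at(p1,portB), pkg_at(p4,portB), truck_at(t3,whs1)}
  through step 2 (drive(t3,portB,whs1)): drop {truck_at(t3,whs1)}, keep {pkg_at(p1,portB), pkg_at(p4,portB)}, require {truck_at(t3,portB)}
    → {pkg_at(p1,portB), pkg_at(p4,portB), truck_at(t3,portB)}
  through step 1 (unload(p1,t3,portB)): drop {pkg_at(p1,portB)}, keep {pkg_at(p4,portB), truck_at(t3,portB)}, require {in(p1,t3), truck_at(t3,portB)}
    → {in(p1,t3), pkg_at(p4,portB), truck_at(t3,portB)}

== RESULT ==
["in(p1,t3)", "pkg_at(p4,portB)", "truck_at(t3,portB)"]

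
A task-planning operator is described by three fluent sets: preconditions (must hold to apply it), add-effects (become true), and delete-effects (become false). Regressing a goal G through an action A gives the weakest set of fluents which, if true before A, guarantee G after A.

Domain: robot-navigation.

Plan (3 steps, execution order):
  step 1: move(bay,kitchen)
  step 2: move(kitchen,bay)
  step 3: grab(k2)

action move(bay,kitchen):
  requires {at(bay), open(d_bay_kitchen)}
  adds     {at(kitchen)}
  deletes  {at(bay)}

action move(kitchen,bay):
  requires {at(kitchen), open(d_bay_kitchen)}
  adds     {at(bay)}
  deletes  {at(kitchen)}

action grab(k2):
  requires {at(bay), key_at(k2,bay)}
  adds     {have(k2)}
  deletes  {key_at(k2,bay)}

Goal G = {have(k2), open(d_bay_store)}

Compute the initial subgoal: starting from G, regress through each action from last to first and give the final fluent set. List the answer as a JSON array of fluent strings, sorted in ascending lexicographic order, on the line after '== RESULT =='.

Regress step by step:
  through step 3 (grab(k2)): drop {have(k2)}, keep {open(d_bay_store)}, require {at(bay), key_at(k2,bay)}
    → {at(bay), key_at(k2,bay), open(d_bay_store)}
  through step 2 (move(kitchen,bay)): drop {at(bay)}, keep {key_at(k2,bay), open(d_bay_store)}, require {at(kitchen), open(d_bay_kitchen)}
    → {at(kitchen), key_at(k2,bay), open(d_bay_kitchen), open(d_bay_store)}
  through step 1 (move(bay,kitchen)): drop {at(kitchen)}, keep {key_at(k2,bay), open(d_bay_kitchen), open(d_bay_store)}, require {at(bay), open(d_bay_kitchen)}
    → {at(bay), key_at(k2,bay), open(d_bay_kitchen), open(d_bay_store)}

== RESULT ==
["at(bay)", "key_at(k2,bay)", "open(d_bay_kitchen)", "open(d_bay_store)"]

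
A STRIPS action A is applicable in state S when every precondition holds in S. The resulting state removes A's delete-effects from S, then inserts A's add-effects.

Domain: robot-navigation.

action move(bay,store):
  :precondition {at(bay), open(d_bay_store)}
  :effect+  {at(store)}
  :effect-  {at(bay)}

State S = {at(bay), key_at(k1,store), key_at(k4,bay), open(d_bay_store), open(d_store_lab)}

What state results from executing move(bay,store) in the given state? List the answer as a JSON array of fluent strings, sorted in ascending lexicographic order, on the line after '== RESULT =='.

Compute (S \ del) ∪ add:
  pre ⊆ S: {at(bay), open(d_bay_store)} ⊆ S  — applicable
  S \ del = {key_at(k1,store), key_at(k4,bay), open(d_bay_store), open(d_store_lab)}
  ∪ add   = {at(store), key_at(k1,store), key_at(k4,bay), open(d_bay_store), open(d_store_lab)}

== RESULT ==
["at(store)", "key_at(k1,store)", "key_at(k4,bay)", "open(d_bay_store)", "open(d_store_lab)"]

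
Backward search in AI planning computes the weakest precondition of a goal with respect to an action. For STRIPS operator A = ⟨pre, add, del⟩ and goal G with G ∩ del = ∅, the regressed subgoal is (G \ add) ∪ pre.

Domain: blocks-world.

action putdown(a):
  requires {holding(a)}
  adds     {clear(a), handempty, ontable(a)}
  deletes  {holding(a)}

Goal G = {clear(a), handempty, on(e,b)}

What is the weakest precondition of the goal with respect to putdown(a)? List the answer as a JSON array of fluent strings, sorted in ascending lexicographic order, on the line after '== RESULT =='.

Compute (G \ add) ∪ pre:
  G ∩ del = {}  (empty — regression defined)
  G \ add = {clear(a), handempty, on(e,b)} \ {clear(a), handempty, ontable(a)} = {on(e,b)}
  ∪ pre   = {on(e,b)} ∪ {holding(a)}
          = {holding(a), on(e,b)}

== RESULT ==
["holding(a)", "on(e,b)"]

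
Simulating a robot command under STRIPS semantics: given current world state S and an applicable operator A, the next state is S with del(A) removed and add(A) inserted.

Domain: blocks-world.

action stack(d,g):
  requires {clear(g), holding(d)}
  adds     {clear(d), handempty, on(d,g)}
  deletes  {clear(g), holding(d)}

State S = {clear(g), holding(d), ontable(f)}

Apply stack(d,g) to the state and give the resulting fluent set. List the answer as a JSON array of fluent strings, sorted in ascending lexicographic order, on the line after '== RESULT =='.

Compute (S \ del) ∪ add:
  pre ⊆ S: {clear(g), holding(d)} ⊆ S  — applicable
  S \ del = {ontable(f)}
  ∪ add   = {clear(d), handempty, on(d,g), ontable(f)}

== RESULT ==
["clear(d)", "handempty", "on(d,g)", "ontable(f)"]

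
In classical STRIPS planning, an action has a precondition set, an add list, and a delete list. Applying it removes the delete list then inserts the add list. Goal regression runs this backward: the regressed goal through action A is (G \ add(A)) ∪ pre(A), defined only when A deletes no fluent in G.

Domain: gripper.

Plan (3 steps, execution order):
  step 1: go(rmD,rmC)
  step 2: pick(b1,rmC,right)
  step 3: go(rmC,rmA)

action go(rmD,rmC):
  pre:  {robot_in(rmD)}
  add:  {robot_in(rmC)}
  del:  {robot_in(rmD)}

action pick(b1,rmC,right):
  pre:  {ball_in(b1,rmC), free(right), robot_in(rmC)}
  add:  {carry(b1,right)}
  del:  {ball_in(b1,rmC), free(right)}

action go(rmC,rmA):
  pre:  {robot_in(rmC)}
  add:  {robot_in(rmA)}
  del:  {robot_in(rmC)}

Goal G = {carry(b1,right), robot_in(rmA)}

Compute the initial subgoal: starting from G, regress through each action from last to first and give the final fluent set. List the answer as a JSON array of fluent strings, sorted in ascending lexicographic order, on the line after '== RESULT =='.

Work backward from the goal:
  through step 3 (go(rmC,rmA)): drop {robot_in(rmA)}, keep {carry(b1,right)}, require {robot_in(rmC)}
    → {carry(b1,right), robot_in(rmC)}
  through step 2 (pick(b1,rmC,right)): drop {carry(b1,right)}, keep {robot_in(rmC)}, require {ball_in(b1,rmC), free(right), robot_in(rmC)}
    → {ball_in(b1,rmC), free(right), robot_in(rmC)}
  through step 1 (go(rmD,rmC)): drop {robot_in(rmC)}, keep {ball_in(b1,rmC), free(right)}, require {robot_in(rmD)}
    → {ball_in(b1,rmC), free(right), robot_in(rmD)}

== RESULT ==
["ball_in(b1,rmC)", "free(right)", "robot_in(rmD)"]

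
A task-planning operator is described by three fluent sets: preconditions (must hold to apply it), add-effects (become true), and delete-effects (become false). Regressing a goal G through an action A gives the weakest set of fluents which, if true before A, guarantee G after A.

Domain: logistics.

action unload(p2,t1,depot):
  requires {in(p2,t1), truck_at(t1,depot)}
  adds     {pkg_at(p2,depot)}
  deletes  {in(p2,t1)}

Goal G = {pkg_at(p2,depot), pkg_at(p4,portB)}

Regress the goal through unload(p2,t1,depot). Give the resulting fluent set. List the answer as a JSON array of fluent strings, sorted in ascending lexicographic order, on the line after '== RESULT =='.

Regress:
  G ∩ del = {}  (empty — regression defined)
  G \ add = {pkg_at(p2,depot), pkg_at(p4,portB)} \ {pkg_at(p2,depot)} = {pkg_at(p4,portB)}
  ∪ pre   = {pkg_at(p4,portB)} ∪ {in(p2,t1), truck_at(t1,depot)}
          = {in(p2,t1), pkg_at(p4,portB), truck_at(t1,depot)}

== RESULT ==
["in(p2,t1)", "pkg_at(p4,portB)", "truck_at(t1,depot)"]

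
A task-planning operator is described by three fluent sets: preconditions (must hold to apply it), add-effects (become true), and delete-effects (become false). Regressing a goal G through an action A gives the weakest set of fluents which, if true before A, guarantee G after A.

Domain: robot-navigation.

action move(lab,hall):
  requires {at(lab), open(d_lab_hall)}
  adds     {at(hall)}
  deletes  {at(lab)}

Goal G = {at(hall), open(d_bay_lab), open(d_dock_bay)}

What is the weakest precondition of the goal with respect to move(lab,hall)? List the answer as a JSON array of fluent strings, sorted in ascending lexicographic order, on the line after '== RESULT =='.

Regress:
  G ∩ del = {}  (empty — regression defined)
  G \ add = {at(hall), open(d_bay_lab), open(d_dock_bay)} \ {at(hall)} = {open(d_bay_lab), open(d_dock_bay)}
  ∪ pre   = {open(d_bay_lab), open(d_dock_bay)} ∪ {at(lab), open(d_lab_hall)}
          = {at(lab), open(d_bay_lab), open(d_dock_bay), open(d_lab_hall)}

== RESULT ==
["at(lab)", "open(d_bay_lab)", "open(d_dock_bay)", "open(d_lab_hall)"]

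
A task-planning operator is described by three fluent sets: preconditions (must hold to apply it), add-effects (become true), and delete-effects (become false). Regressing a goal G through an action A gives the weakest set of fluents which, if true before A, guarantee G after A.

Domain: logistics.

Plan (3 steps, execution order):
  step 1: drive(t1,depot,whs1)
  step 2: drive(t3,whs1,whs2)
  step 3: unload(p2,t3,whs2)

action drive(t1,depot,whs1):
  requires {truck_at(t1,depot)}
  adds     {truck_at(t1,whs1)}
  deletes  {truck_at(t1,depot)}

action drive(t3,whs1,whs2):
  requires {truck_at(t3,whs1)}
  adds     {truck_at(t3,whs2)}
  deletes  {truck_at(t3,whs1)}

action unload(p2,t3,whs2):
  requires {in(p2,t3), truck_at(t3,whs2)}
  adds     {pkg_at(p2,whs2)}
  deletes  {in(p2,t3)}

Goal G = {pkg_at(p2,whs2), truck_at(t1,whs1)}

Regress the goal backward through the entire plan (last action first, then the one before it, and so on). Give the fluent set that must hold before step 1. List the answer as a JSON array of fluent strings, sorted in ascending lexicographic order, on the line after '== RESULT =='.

Work backward from the goal:
  through step 3 (unload(p2,t3,whs2)): drop {pkg_at(p2,whs2)}, keep {truck_at(t1,whs1)}, require {in(p2,t3), truck_at(t3,whs2)}
    → {in(p2,t3), truck_at(t1,whs1), truck_at(t3,whs2)}
  through step 2 (drive(t3,whs1,whs2)): drop {truck_at(t3,whs2)}, keep {in(p2,t3), truck_at(t1,whs1)}, require {truck_at(t3,whs1)}
    → {in(p2,t3), truck_at(t1,whs1), truck_at(t3,whs1)}
  through step 1 (drive(t1,depot,whs1)): drop {truck_at(t1,whs1)}, keep {in(p2,t3), truck_at(t3,whs1)}, require {truck_at(t1,depot)}
    → {in(p2,t3), truck_at(t1,depot), truck_at(t3,whs1)}

== RESULT ==
["in(p2,t3)", "truck_at(t1,depot)", "truck_at(t3,whs1)"]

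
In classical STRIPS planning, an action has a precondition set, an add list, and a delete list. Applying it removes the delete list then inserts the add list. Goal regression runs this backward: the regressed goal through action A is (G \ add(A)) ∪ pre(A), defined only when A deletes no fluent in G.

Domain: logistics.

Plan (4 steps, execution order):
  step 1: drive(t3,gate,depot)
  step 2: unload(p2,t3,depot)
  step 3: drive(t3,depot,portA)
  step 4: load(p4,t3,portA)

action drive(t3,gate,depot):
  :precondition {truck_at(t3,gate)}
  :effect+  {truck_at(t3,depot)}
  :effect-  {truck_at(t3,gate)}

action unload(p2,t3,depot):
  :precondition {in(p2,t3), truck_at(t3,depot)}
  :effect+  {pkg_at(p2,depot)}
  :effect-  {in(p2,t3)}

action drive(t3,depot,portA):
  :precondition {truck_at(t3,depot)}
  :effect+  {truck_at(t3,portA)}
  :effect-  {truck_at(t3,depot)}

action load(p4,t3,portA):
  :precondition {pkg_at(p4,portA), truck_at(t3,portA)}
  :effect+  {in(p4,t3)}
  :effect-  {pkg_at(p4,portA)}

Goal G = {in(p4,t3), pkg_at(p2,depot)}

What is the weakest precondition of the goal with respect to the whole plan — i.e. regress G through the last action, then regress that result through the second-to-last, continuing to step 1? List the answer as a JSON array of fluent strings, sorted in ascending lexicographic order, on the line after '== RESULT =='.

Regress step by step:
  through step 4 (load(p4,t3,portA)): drop {in(p4,t3)}, keep {pkg_at(p2,depot)}, require {pkg_at(p4,portA), truck_at(t3,portA)}
    → {pkg_at(p2,depot), pkg_at(p4,portA), truck_at(t3,portA)}
  through step 3 (drive(t3,depot,portA)): drop {truck_at(t3,portA)}, keep {pkg_at(p2,depot), pkg_at(p4,portA)}, require {truck_at(t3,depot)}
    → {pkg_at(p2,depot), pkg_at(p4,portA), truck_at(t3,depot)}
  through step 2 (unload(p2,t3,depot)): drop {pkg_at(p2,depot)}, keep {pkg_at(p4,portA), truck_at(t3,depot)}, require {in(p2,t3), truck_at(t3,depot)}
    → {in(p2,t3), pkg_at(p4,portA), truck_at(t3,depot)}
  through step 1 (drive(t3,gate,depot)): drop {truck_at(t3,depot)}, keep {in(p2,t3), pkg_at(p4,portA)}, require {truck_at(t3,gate)}
    → {in(p2,t3), pkg_at(p4,portA), truck_at(t3,gate)}

== RESULT ==
["in(p2,t3)", "pkg_at(p4,portA)", "truck_at(t3,gate)"]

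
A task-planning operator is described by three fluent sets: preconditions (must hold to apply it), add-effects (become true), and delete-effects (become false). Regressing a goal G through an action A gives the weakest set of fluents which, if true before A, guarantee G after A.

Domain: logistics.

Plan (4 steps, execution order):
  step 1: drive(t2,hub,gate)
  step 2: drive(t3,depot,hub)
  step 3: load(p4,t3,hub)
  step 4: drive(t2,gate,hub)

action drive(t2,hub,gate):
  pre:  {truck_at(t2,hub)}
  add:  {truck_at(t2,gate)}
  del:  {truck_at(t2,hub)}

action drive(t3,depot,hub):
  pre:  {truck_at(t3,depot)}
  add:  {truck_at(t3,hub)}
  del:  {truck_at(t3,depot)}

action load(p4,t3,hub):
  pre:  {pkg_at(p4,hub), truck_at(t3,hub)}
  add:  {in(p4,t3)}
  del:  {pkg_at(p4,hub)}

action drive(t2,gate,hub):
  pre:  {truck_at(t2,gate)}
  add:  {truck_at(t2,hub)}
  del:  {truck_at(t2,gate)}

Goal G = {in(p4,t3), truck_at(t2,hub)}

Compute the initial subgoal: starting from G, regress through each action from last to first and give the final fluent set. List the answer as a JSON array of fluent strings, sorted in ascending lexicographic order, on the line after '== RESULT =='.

Regress step by step:
  through step 4 (drive(t2,gate,hub)): drop {truck_at(t2,hub)}, keep {in(p4,t3)}, require {truck_at(t2,gate)}
    → {in(p4,t3), truck_at(t2,gate)}
  through step 3 (load(p4,t3,hub)): drop {in(p4,t3)}, keep {truck_at(t2,gate)}, require {pkg_at(p4,hub), truck_at(t3,hub)}
    → {pkg_at(p4,hub), truck_at(t2,gate), truck_at(t3,hub)}
  through step 2 (drive(t3,depot,hub)): drop {truck_at(t3,hub)}, keep {pkg_at(p4,hub), truck_at(t2,gate)}, require {truck_at(t3,depot)}
    → {pkg_at(p4,hub), truck_at(t2,gate), truck_at(t3,depot)}
  through step 1 (drive(t2,hub,gate)): drop {truck_at(t2,gate)}, keep {pkg_at(p4,hub), truck_at(t3,depot)}, require {truck_at(t2,hub)}
    → {pkg_at(p4,hub), truck_at(t2,hub), truck_at(t3,depot)}

== RESULT ==
["pkg_at(p4,hub)", "truck_at(t2,hub)", "truck_at(t3,depot)"]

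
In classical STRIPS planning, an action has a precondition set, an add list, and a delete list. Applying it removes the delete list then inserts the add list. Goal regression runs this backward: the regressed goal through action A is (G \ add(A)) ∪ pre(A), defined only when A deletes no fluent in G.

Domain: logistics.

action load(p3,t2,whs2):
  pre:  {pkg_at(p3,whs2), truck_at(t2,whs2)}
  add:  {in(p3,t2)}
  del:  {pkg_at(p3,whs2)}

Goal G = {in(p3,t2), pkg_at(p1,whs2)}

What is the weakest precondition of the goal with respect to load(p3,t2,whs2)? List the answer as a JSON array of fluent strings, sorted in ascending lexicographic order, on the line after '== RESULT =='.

Compute (G \ add) ∪ pre:
  G ∩ del = {}  (empty — regression defined)
  G \ add = {in(p3,t2), pkg_at(p1,whs2)} \ {in(p3,t2)} = {pkg_at(p1,whs2)}
  ∪ pre   = {pkg_at(p1,whs2)} ∪ {pkg_at(p3,whs2), truck_at(t2,whs2)}
          = {pkg_at(p1,whs2), pkg_at(p3,whs2), truck_at(t2,whs2)}

== RESULT ==
["pkg_at(p1,whs2)", "pkg_at(p3,whs2)", "truck_at(t2,whs2)"]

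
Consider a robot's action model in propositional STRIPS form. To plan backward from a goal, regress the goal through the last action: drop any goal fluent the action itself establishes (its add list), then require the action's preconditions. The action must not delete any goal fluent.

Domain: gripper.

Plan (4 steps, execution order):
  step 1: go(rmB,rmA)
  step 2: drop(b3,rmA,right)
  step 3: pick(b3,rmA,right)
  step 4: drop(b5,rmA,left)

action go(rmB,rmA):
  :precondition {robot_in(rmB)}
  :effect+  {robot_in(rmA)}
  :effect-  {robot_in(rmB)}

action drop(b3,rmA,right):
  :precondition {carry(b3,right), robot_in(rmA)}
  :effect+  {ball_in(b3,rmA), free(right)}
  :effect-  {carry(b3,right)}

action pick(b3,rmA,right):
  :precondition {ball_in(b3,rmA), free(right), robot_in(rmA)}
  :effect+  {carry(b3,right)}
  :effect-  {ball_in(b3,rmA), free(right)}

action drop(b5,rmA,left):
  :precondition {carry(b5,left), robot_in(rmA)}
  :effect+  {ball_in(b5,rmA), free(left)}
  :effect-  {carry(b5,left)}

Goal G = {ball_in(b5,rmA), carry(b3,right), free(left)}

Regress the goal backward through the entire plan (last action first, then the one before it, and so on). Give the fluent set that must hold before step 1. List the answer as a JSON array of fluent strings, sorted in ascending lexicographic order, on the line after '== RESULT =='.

Regress step by step:
  through step 4 (drop(b5,rmA,left)): drop {ball_in(b5,rmA), free(left)}, keep {carry(b3,right)}, require {carry(b5,left), robot_in(rmA)}
    → {carry(b3,right), carry(b5,left), robot_in(rmA)}
  through step 3 (pick(b3,rmA,right)): drop {carry(b3,right)}, keep {carry(b5,left), robot_in(rmA)}, require {ball_in(b3,rmA), free(right), robot_in(rmA)}
    → {ball_in(b3,rmA), carry(b5,left), free(right), robot_in(rmA)}
  through step 2 (drop(b3,rmA,right)): drop {ball_in(b3,rmA), free(right)}, keep {carry(b5,left), robot_in(rmA)}, require {carry(b3,right), robot_in(rmA)}
    → {carry(b3,right), carry(b5,left), robot_in(rmA)}
  through step 1 (go(rmB,rmA)): drop {robot_in(rmA)}, keep {carry(b3,right), carry(b5,left)}, require {robot_in(rmB)}
    → {carry(b3,right), carry(b5,left), robot_in(rmB)}

== RESULT ==
["carry(b3,right)", "carry(b5,left)", "robot_in(rmB)"]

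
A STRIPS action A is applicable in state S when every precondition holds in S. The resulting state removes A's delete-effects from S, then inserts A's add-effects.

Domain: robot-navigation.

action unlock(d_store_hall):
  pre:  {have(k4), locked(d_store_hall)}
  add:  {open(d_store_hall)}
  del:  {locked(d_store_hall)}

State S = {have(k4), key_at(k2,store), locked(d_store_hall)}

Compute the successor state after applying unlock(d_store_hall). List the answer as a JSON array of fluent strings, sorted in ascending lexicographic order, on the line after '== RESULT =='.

Progress:
  pre ⊆ S: {have(k4), locked(d_store_hall)} ⊆ S  — applicable
  S \ del = {have(k4), key_at(k2,store)}
  ∪ add   = {have(k4), key_at(k2,store), open(d_store_hall)}

== RESULT ==
["have(k4)", "key_at(k2,store)", "open(d_store_hall)"]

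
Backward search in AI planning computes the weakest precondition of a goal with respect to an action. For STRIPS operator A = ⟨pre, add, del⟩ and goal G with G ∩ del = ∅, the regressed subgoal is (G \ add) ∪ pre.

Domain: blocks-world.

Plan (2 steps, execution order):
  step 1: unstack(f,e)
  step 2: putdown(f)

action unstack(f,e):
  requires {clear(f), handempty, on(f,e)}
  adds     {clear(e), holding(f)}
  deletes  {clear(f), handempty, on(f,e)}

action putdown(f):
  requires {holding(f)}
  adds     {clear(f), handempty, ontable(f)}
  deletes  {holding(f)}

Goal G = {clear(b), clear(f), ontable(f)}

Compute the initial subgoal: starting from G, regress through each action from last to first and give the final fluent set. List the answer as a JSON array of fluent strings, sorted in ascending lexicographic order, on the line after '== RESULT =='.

Work backward from the goal:
  through step 2 (putdown(f)): drop {clear(f), ontable(f)}, keep {clear(b)}, require {holding(f)}
    → {clear(b), holding(f)}
  through step 1 (unstack(f,e)): drop {holding(f)}, keep {clear(b)}, require {clear(f), handempty, on(f,e)}
    → {clear(b), clear(f), handempty, on(f,e)}

== RESULT ==
["clear(b)", "clear(f)", "handempty", "on(f,e)"]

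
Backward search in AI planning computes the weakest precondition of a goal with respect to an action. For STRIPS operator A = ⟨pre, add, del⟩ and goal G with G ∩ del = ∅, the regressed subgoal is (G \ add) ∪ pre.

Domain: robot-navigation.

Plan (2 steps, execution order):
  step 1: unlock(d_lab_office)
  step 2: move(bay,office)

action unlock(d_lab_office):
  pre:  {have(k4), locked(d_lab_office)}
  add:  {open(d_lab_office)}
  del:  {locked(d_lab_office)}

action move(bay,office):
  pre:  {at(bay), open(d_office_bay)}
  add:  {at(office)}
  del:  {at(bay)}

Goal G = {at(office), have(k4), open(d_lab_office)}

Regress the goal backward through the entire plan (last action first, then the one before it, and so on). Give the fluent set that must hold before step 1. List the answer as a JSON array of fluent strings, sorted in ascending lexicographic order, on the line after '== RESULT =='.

Work backward from the goal:
  through step 2 (move(bay,office)): drop {at(office)}, keep {have(k4), open(d_lab_office)}, require {at(bay), open(d_office_bay)}
    → {at(bay), have(k4), open(d_lab_office), open(d_office_bay)}
  through step 1 (unlock(d_lab_office)): drop {open(d_lab_office)}, keep {at(bay), have(k4), open(d_office_bay)}, require {have(k4), locked(d_lab_office)}
    → {at(bay), have(k4), locked(d_lab_office), open(d_office_bay)}

== RESULT ==
["at(bay)", "have(k4)", "locked(d_lab_office)", "open(d_office_bay)"]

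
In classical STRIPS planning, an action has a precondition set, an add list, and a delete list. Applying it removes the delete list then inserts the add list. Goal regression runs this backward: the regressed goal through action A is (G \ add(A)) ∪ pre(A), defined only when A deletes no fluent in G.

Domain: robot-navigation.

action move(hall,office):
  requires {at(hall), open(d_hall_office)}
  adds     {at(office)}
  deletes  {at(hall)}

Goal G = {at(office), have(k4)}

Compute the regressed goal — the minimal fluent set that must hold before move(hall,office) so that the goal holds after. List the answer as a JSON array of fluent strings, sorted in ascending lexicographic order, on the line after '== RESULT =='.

Compute (G \ add) ∪ pre:
  G ∩ del = {}  (empty — regression defined)
  G \ add = {at(office), have(k4)} \ {at(office)} = {have(k4)}
  ∪ pre   = {have(k4)} ∪ {at(hall), open(d_hall_office)}
          = {at(hall), have(k4), open(d_hall_office)}

== RESULT ==
["at(hall)", "have(k4)", "open(d_hall_office)"]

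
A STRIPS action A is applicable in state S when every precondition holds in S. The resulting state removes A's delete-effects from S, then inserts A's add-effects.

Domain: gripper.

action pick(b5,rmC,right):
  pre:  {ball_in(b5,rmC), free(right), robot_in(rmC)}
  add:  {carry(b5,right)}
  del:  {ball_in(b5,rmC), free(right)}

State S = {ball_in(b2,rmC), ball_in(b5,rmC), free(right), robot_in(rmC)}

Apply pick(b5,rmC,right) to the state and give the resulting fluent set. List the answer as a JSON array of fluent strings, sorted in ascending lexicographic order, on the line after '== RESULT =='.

Progress:
  pre ⊆ S: {ball_in(b5,rmC), free(right), robot_in(rmC)} ⊆ S  — applicable
  S \ del = {ball_in(b2,rmC), robot_in(rmC)}
  ∪ add   = {ball_in(b2,rmC), carry(b5,right), robot_in(rmC)}

== RESULT ==
["ball_in(b2,rmC)", "carry(b5,right)", "robot_in(rmC)"]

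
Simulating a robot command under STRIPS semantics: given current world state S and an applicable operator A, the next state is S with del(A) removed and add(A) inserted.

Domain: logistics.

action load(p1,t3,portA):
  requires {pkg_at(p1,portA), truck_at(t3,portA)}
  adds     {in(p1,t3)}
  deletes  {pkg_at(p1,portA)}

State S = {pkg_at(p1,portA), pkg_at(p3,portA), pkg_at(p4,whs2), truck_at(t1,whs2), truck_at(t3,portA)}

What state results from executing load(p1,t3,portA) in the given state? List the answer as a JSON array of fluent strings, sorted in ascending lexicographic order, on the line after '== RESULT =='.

Compute (S \ del) ∪ add:
  pre ⊆ S: {pkg_at(p1,portA), truck_at(t3,portA)} ⊆ S  — applicable
  S \ del = {pkg_at(p3,portA), pkg_at(p4,whs2), truck_at(t1,whs2), truck_at(t3,portA)}
  ∪ add   = {in(p1,t3), pkg_at(p3,portA), pkg_at(p4,whs2), truck_at(t1,whs2), truck_at(t3,portA)}

== RESULT ==
["in(p1,t3)", "pkg_at(p3,portA)", "pkg_at(p4,whs2)", "truck_at(t1,whs2)", "truck_at(t3,portA)"]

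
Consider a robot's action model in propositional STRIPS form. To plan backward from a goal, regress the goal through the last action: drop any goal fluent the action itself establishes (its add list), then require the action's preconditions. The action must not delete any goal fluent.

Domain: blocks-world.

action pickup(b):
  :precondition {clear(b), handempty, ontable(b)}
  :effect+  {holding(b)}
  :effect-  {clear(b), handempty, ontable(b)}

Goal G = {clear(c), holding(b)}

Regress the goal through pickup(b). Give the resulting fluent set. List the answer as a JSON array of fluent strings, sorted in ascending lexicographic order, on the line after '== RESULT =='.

Regress:
  G ∩ del = {}  (empty — regression defined)
  G \ add = {clear(c), holding(b)} \ {holding(b)} = {clear(c)}
  ∪ pre   = {clear(c)} ∪ {clear(b), handempty, ontable(b)}
          = {clear(b), clear(c), handempty, ontable(b)}

== RESULT ==
["clear(b)", "clear(c)", "handempty", "ontable(b)"]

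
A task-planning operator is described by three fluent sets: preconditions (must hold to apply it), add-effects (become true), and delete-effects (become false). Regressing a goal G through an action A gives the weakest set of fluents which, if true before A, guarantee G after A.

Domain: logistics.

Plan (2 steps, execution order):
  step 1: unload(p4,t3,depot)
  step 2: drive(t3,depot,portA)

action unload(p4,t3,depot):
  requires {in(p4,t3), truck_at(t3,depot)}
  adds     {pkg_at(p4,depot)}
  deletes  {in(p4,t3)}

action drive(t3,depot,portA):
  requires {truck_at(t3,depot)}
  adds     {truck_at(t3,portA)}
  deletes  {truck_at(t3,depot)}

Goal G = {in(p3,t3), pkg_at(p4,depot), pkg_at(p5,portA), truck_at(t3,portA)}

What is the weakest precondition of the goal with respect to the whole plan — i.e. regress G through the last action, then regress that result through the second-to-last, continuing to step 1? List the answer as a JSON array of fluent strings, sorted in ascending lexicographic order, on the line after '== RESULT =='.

Regress step by step:
  through step 2 (drive(t3,depot,portA)): drop {truck_at(t3,portA)}, keep {in(p3,t3), pkg_at(p4,depot), pkg_at(p5,portA)}, require {truck_at(t3,depot)}
    → {in(p3,t3), pkg_at(p4,depot), pkg_at(p5,portA), truck_at(t3,depot)}
  through step 1 (unload(p4,t3,depot)): drop {pkg_at(p4,depot)}, keep {in(p3,t3), pkg_at(p5,portA), truck_at(t3,depot)}, require {in(p4,t3), truck_at(t3,depot)}
    → {in(p3,t3), in(p4,t3), pkg_at(p5,portA), truck_at(t3,depot)}

== RESULT ==
["in(p3,t3)", "in(p4,t3)", "pkg_at(p5,portA)", "truck_at(t3,depot)"]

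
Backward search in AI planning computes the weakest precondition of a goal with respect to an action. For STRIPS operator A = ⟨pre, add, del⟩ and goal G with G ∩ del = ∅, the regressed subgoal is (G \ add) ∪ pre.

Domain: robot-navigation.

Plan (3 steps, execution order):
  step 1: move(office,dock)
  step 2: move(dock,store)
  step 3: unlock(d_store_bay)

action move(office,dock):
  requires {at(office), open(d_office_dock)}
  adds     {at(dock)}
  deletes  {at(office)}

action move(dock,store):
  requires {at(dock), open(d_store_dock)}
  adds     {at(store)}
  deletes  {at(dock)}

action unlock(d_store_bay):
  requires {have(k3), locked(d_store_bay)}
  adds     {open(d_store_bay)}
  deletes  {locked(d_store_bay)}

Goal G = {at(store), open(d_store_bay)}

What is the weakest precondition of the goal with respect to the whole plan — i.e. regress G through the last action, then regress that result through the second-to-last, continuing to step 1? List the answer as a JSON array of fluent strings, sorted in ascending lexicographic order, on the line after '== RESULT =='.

Regress step by step:
  through step 3 (unlock(d_store_bay)): drop {open(d_store_bay)}, keep {at(store)}, require {have(k3), locked(d_store_bay)}
    → {at(store), have(k3), locked(d_store_bay)}
  through step 2 (move(dock,store)): drop {at(store)}, keep {have(k3), locked(d_store_bay)}, require {at(dock), open(d_store_dock)}
    → {at(dock), have(k3), locked(d_store_bay), open(d_store_dock)}
  through step 1 (move(office,dock)): drop {at(dock)}, keep {have(k3), locked(d_store_bay), open(d_store_dock)}, require {at(office), open(d_office_dock)}
    → {at(office), have(k3), locked(d_store_bay), open(d_office_dock), open(d_store_dock)}

== RESULT ==
["at(office)", "have(k3)", "locked(d_store_bay)", "open(d_office_dock)", "open(d_store_dock)"]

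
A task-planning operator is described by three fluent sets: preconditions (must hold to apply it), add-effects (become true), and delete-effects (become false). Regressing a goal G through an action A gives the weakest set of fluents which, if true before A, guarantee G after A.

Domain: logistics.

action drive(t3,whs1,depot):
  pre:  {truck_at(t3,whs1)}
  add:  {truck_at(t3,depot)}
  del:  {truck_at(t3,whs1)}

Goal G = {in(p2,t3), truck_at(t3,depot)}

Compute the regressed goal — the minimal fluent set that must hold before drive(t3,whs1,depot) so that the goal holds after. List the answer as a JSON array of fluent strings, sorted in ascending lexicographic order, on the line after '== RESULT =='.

Regress:
  G ∩ del = {}  (empty — regression defined)
  G \ add = {in(p2,t3), truck_at(t3,depot)} \ {truck_at(t3,depot)} = {in(p2,t3)}
  ∪ pre   = {in(p2,t3)} ∪ {truck_at(t3,whs1)}
          = {in(p2,t3), truck_at(t3,whs1)}

== RESULT ==
["in(p2,t3)", "truck_at(t3,whs1)"]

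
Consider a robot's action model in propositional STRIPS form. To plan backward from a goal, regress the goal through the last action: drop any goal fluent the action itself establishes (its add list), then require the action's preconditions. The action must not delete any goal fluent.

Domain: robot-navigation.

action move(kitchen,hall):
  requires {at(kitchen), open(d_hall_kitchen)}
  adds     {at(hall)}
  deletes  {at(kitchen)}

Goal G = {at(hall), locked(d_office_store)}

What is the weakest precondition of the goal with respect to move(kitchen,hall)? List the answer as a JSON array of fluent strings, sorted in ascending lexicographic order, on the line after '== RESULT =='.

Regress:
  G ∩ del = {}  (empty — regression defined)
  G \ add = {at(hall), locked(d_office_store)} \ {at(hall)} = {locked(d_office_store)}
  ∪ pre   = {locked(d_office_store)} ∪ {at(kitchen), open(d_hall_kitchen)}
          = {at(kitchen), locked(d_office_store), open(d_hall_kitchen)}

== RESULT ==
["at(kitchen)", "locked(d_office_store)", "open(d_hall_kitchen)"]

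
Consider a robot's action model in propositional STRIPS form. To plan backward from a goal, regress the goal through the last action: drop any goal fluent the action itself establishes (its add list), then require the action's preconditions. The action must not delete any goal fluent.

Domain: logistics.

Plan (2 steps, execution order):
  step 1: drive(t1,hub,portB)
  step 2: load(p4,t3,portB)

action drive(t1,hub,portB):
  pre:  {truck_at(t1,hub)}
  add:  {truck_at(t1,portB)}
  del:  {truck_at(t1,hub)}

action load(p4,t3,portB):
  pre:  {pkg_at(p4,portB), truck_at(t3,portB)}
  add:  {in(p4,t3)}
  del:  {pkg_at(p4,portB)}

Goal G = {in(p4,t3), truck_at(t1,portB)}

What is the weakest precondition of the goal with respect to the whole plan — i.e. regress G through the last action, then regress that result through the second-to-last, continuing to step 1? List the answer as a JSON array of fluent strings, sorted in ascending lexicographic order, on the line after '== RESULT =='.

Work backward from the goal:
  through step 2 (load(p4,t3,portB)): drop {in(p4,t3)}, keep {truck_at(t1,portB)}, require {pkg_at(p4,portB), truck_at(t3,portB)}
    → {pkg_at(p4,portB), truck_at(t1,portB), truck_at(t3,portB)}
  through step 1 (drive(t1,hub,portB)): drop {truck_at(t1,portB)}, keep {pkg_at(p4,portB), truck_at(t3,portB)}, require {truck_at(t1,hub)}
    → {pkg_at(p4,portB), truck_at(t1,hub), truck_at(t3,portB)}

== RESULT ==
["pkg_at(p4,portB)", "truck_at(t1,hub)", "truck_at(t3,portB)"]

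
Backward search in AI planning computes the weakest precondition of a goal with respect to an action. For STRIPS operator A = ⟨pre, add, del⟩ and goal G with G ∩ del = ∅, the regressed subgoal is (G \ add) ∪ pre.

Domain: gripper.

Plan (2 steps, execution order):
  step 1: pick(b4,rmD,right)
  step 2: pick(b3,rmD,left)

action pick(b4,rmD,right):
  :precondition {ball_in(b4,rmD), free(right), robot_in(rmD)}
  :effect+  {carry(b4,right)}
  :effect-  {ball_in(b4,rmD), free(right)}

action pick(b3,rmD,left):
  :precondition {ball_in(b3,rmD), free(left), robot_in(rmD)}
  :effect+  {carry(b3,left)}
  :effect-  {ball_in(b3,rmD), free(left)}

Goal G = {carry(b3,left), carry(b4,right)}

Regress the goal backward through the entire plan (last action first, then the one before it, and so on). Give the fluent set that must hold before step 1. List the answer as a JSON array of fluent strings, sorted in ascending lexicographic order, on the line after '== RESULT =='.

Regress step by step:
  through step 2 (pick(b3,rmD,left)): drop {carry(b3,left)}, keep {carry(b4,right)}, require {ball_in(b3,rmD), free(left), robot_in(rmD)}
    → {ball_in(b3,rmD), carry(b4,right), free(left), robot_in(rmD)}
  through step 1 (pick(b4,rmD,right)): drop {carry(b4,right)}, keep {ball_in(b3,rmD), free(left), robot_in(rmD)}, require {ball_in(b4,rmD), free(right), robot_in(rmD)}
    → {ball_in(b3,rmD), ball_in(b4,rmD), free(left), free(right), robot_in(rmD)}

== RESULT ==
["ball_in(b3,rmD)", "ball_in(b4,rmD)", "free(left)", "free(right)", "robot_in(rmD)"]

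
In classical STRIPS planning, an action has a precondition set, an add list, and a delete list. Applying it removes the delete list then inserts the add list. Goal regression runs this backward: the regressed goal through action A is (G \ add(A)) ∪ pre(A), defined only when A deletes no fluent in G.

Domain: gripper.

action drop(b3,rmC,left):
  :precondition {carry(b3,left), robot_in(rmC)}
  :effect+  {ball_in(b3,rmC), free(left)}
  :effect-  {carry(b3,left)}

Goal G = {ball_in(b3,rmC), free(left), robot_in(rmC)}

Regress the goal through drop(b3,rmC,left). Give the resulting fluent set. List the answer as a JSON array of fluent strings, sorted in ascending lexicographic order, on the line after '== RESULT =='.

Regress:
  G ∩ del = {}  (empty — regression defined)
  G \ add = {ball_in(b3,rmC), free(left), robot_in(rmC)} \ {ball_in(b3,rmC), free(left)} = {robot_in(rmC)}
  ∪ pre   = {robot_in(rmC)} ∪ {carry(b3,left), robot_in(rmC)}
          = {carry(b3,left), robot_in(rmC)}

== RESULT ==
["carry(b3,left)", "robot_in(rmC)"]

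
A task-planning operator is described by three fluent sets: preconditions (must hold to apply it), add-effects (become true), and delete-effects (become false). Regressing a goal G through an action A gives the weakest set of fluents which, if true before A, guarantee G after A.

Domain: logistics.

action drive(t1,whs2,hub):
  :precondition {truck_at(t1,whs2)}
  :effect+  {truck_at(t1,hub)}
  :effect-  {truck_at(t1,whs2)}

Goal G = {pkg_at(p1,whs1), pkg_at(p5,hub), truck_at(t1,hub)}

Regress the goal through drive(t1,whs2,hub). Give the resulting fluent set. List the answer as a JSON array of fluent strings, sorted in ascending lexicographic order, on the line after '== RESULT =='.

Regress:
  G ∩ del = {}  (empty — regression defined)
  G \ add = {pkg_at(p1,whs1), pkg_at(p5,hub), truck_at(t1,hub)} \ {truck_at(t1,hub)} = {pkg_at(p1,whs1), pkg_at(p5,hub)}
  ∪ pre   = {pkg_at(p1,whs1), pkg_at(p5,hub)} ∪ {truck_at(t1,whs2)}
          = {pkg_at(p1,whs1), pkg_at(p5,hub), truck_at(t1,whs2)}

== RESULT ==
["pkg_at(p1,whs1)", "pkg_at(p5,hub)", "truck_at(t1,whs2)"]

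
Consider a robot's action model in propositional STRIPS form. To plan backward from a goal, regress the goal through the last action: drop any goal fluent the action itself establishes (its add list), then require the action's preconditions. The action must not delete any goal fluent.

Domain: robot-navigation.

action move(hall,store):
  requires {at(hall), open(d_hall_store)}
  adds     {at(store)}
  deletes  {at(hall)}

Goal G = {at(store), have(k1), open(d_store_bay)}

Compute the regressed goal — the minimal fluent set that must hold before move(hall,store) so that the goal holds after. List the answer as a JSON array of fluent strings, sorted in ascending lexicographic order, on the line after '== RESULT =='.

Regress:
  G ∩ del = {}  (empty — regression defined)
  G \ add = {at(store), have(k1), open(d_store_bay)} \ {at(store)} = {have(k1), open(d_store_bay)}
  ∪ pre   = {have(k1), open(d_store_bay)} ∪ {at(hall), open(d_hall_store)}
          = {at(hall), have(k1), open(d_hall_store), open(d_store_bay)}

== RESULT ==
["at(hall)", "have(k1)", "open(d_hall_store)", "open(d_store_bay)"]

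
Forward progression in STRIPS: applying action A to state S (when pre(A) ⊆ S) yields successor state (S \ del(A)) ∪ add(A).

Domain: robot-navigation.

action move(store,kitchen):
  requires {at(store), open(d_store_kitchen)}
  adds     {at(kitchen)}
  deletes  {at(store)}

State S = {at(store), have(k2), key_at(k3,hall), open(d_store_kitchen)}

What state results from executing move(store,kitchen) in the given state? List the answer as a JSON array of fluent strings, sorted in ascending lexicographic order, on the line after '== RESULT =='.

Progress:
  pre ⊆ S: {at(store), open(d_store_kitchen)} ⊆ S  — applicable
  S \ del = {have(k2), key_at(k3,hall), open(d_store_kitchen)}
  ∪ add   = {at(kitchen), have(k2), key_at(k3,hall), open(d_store_kitchen)}

== RESULT ==
["at(kitchen)", "have(k2)", "key_at(k3,hall)", "open(d_store_kitchen)"]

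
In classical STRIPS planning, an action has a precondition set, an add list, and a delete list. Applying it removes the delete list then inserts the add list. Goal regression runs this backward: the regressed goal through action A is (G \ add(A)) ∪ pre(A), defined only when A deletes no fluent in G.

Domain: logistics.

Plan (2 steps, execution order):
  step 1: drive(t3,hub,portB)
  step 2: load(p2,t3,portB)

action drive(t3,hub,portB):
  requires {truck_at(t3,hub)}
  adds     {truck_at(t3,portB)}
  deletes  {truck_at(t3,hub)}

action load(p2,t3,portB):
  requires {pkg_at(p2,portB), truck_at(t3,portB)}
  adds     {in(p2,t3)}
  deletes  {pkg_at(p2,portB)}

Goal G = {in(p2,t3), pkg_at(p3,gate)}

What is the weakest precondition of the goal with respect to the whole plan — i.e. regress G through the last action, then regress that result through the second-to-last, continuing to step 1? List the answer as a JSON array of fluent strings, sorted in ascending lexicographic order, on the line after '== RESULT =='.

Regress step by step:
  through step 2 (load(p2,t3,portB)): drop {in(p2,t3)}, keep {pkg_at(p3,gate)}, require {pkg_at(p2,portB), truck_at(t3,portB)}
    → {pkg_at(p2,portB), pkg_at(p3,gate), truck_at(t3,portB)}
  through step 1 (drive(t3,hub,portB)): drop {truck_at(t3,portB)}, keep {pkg_at(p2,portB), pkg_at(p3,gate)}, require {truck_at(t3,hub)}
    → {pkg_at(p2,portB), pkg_at(p3,gate), truck_at(t3,hub)}

== RESULT ==
["pkg_at(p2,portB)", "pkg_at(p3,gate)", "truck_at(t3,hub)"]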